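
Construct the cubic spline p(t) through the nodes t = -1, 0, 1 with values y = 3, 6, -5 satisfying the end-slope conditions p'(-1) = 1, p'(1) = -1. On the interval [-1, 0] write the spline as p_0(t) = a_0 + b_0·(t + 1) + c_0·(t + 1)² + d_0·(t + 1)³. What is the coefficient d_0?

With σ_i denoting the second derivative at x_i, h_i = 1, 1, and Δ_i = (y_(i+1) − y_i)/h_i = 3, -11:
  1·σ_0 + 4·σ_1 + 1·σ_2 = 6(Δ_1 - Δ_0) = -84
Clamped end conditions give two more equations: 2h_0·σ_0 + h_0·σ_1 = 6(Δ_0 - p'(-1)) = 12 and h_1·σ_1 + 2h_1·σ_2 = 6(p'(1) - Δ_1) = 60.
Solving: σ_0 = 26, σ_1 = -40, σ_2 = 50.
On [-1, 0], with p_0(t) = a_0 + b_0·(t + 1) + c_0·(t + 1)² + d_0·(t + 1)³: c_0 = σ_0/2 = 13, d_0 = (σ_1 - σ_0)/(6h_0) = -11, b_0 = Δ_0 - h_0(2σ_0 + σ_1)/6 = 1.

-11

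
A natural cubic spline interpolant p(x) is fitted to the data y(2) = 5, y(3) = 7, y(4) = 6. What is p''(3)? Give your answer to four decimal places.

-4.5000

Write M_i for p''(x_i). With h_i = 1, 1 and divided differences Δ_i = 2, -1, the continuity of p' gives the tridiagonal system
  1·M_0 + 4·M_1 + 1·M_2 = 6(Δ_1 - Δ_0) = -18
Natural end conditions: M_0 = M_2 = 0.
Solving the tridiagonal system: M_0 = 0, M_1 = -9/2, M_2 = 0.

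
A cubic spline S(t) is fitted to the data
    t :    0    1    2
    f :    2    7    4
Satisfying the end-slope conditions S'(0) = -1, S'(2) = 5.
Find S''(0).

33

Write M_i for S''(x_i). With h_i = 1, 1 and divided differences Δ_i = 5, -3, the continuity of S' gives the tridiagonal system
  1·M_0 + 4·M_1 + 1·M_2 = 6(Δ_1 - Δ_0) = -48
Clamped end conditions give two more equations: 2h_0·M_0 + h_0·M_1 = 6(Δ_0 - S'(0)) = 36 and h_1·M_1 + 2h_1·M_2 = 6(S'(2) - Δ_1) = 48.
Solving: M_0 = 33, M_1 = -30, M_2 = 39.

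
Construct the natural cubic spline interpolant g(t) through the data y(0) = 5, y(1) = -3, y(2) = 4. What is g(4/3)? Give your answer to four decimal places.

With M_i denoting the second derivative at x_i, h_i = 1, 1, and Δ_i = (y_(i+1) − y_i)/h_i = -8, 7:
  1·M_0 + 4·M_1 + 1·M_2 = 6(Δ_1 - Δ_0) = 90
Natural end conditions: M_0 = M_2 = 0.
Solving the tridiagonal system: M_0 = 0, M_1 = 45/2, M_2 = 0.
On [1, 2], g(t) = -3 - 1/2·(t - 1) + 45/4·(t - 1)² - 15/4·(t - 1)³.
With (t - 1) = 1/3: g(4/3) = -37/18.

-2.0556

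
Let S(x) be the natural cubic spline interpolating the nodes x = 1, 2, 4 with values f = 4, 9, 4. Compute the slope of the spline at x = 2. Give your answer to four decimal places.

Let m_i = S''(x_i). Step sizes h_i = 1, 2; slopes of the chords Δ_i = (y_(i+1) - y_i)/h_i = 5, -5/2.
  1·m_0 + 6·m_1 + 2·m_2 = 6(Δ_1 - Δ_0) = -45
Natural end conditions: m_0 = m_2 = 0.
Solving: m_0 = 0, m_1 = -15/2, m_2 = 0.
On [2, 4], S'(x) = b_1 + 2c_1·(x - 2) + 3d_1·(x - 2)² with b_1 = Δ_1 - h_1(2m_1 + m_2)/6 = 5/2, c_1 = m_1/2 = -15/4, d_1 = (m_2 - m_1)/(6h_1) = 5/8. So S'(2) = 5/2.

2.5000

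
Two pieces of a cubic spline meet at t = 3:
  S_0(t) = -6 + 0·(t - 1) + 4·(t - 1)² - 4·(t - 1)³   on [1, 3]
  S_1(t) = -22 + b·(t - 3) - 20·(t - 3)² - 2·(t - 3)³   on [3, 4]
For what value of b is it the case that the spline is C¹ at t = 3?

-32

S_0'(t) = 0 + 8·(t - 1) - 12·(t - 1)², so S_0'(3) = -32. On the right, S_1'(3) = b, so b = -32.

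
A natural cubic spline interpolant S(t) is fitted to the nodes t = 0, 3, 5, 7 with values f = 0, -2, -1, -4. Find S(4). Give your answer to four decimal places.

Let σ_i = S''(x_i). Step sizes h_i = 3, 2, 2; slopes of the chords Δ_i = (y_(i+1) - y_i)/h_i = -2/3, 1/2, -3/2.
  3·σ_0 + 10·σ_1 + 2·σ_2 = 6(Δ_1 - Δ_0) = 7
  2·σ_1 + 8·σ_2 + 2·σ_3 = 6(Δ_2 - Δ_1) = -12
Natural end conditions: σ_0 = σ_3 = 0.
Hence σ_0 = 0, σ_1 = 20/19, σ_2 = -67/38, σ_3 = 0.
On [3, 5], S(t) = -2 + 22/57·(t - 3) + 10/19·(t - 3)² - 107/456·(t - 3)³.
With (t - 3) = 1: S(4) = -201/152.

-1.3224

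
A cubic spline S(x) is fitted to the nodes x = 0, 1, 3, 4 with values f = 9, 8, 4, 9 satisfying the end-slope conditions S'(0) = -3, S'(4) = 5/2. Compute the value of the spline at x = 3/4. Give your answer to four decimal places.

Put σ_i = S'' at the i-th knot. Here h = (1, 2, 1) and Δ = (-1, -2, 5), so the interior equations h_(i-1)·σ_(i-1) + 2(h_(i-1)+h_i)·σ_i + h_i·σ_(i+1) = 6(Δ_i − Δ_(i-1)) read
  1·σ_0 + 6·σ_1 + 2·σ_2 = 6(Δ_1 - Δ_0) = -6
  2·σ_1 + 6·σ_2 + 1·σ_3 = 6(Δ_2 - Δ_1) = 42
Clamped end conditions give two more equations: 2h_0·σ_0 + h_0·σ_1 = 6(Δ_0 - S'(0)) = 12 and h_2·σ_2 + 2h_2·σ_3 = 6(S'(4) - Δ_2) = -15.
Solving: σ_0 = 64/7, σ_1 = -44/7, σ_2 = 79/7, σ_3 = -92/7.
On [0, 1], S(x) = 9 - 3·x + 32/7·x² - 18/7·x³.
With x = 3/4: S(3/4) = 1845/224.

8.2366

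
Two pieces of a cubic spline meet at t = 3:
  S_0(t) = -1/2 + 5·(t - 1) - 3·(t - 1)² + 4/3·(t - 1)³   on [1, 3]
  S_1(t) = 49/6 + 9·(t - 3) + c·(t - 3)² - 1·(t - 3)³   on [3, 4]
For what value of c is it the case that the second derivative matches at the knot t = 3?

5

S_0''(t) = -6 + 8·(t - 1), so S_0''(3) = 10. On the right, S_1''(3) = 2c, so c = 5.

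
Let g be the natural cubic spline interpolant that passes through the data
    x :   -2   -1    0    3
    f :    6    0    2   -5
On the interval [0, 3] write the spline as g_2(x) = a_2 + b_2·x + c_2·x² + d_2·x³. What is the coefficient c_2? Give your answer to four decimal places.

Write m_i for g''(x_i). With h_i = 1, 1, 3 and divided differences Δ_i = -6, 2, -7/3, the continuity of g' gives the tridiagonal system
  1·m_0 + 4·m_1 + 1·m_2 = 6(Δ_1 - Δ_0) = 48
  1·m_1 + 8·m_2 + 3·m_3 = 6(Δ_2 - Δ_1) = -26
Natural end conditions: m_0 = m_3 = 0.
Solving: m_0 = 0, m_1 = 410/31, m_2 = -152/31, m_3 = 0.
On [0, 3], with g_2(x) = a_2 + b_2·x + c_2·x² + d_2·x³: c_2 = m_2/2 = -76/31, d_2 = (m_3 - m_2)/(6h_2) = 76/279, b_2 = Δ_2 - h_2(2m_2 + m_3)/6 = 239/93.

-2.4516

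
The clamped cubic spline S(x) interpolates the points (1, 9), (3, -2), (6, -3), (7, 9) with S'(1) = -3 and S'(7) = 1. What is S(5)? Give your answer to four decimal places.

Write M_i for S''(x_i). With h_i = 2, 3, 1 and divided differences Δ_i = -11/2, -1/3, 12, the continuity of S' gives the tridiagonal system
  2·M_0 + 10·M_1 + 3·M_2 = 6(Δ_1 - Δ_0) = 31
  3·M_1 + 8·M_2 + 1·M_3 = 6(Δ_2 - Δ_1) = 74
Clamped end conditions give two more equations: 2h_0·M_0 + h_0·M_1 = 6(Δ_0 - S'(1)) = -15 and h_2·M_2 + 2h_2·M_3 = 6(S'(7) - Δ_2) = -66.
Forward elimination and back-substitution give M_0 = -271/78, M_1 = -43/78, M_2 = 565/39, M_3 = -3139/78.
On [3, 6], S(x) = -2 - 274/39·(x - 3) - 43/156·(x - 3)² + 391/468·(x - 3)³.
With (x - 3) = 2: S(5) = -1225/117.

-10.4701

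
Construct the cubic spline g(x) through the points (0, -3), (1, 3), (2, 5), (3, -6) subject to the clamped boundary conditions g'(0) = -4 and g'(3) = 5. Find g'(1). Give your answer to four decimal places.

Put m_i = g'' at the i-th knot. Here h = (1, 1, 1) and Δ = (6, 2, -11), so the interior equations h_(i-1)·m_(i-1) + 2(h_(i-1)+h_i)·m_i + h_i·m_(i+1) = 6(Δ_i − Δ_(i-1)) read
  1·m_0 + 4·m_1 + 1·m_2 = 6(Δ_1 - Δ_0) = -24
  1·m_1 + 4·m_2 + 1·m_3 = 6(Δ_2 - Δ_1) = -78
Clamped end conditions give two more equations: 2h_0·m_0 + h_0·m_1 = 6(Δ_0 - g'(0)) = 60 and h_2·m_2 + 2h_2·m_3 = 6(g'(3) - Δ_2) = 96.
Hence m_0 = 164/5, m_1 = -28/5, m_2 = -172/5, m_3 = 326/5.
On [1, 2], g'(x) = b_1 + 2c_1·(x - 1) + 3d_1·(x - 1)² with b_1 = Δ_1 - h_1(2m_1 + m_2)/6 = 48/5, c_1 = m_1/2 = -14/5, d_1 = (m_2 - m_1)/(6h_1) = -24/5. So g'(1) = 48/5.

9.6000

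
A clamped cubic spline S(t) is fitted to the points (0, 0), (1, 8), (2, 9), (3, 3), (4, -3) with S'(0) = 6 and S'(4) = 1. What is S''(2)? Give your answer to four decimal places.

-6.5000

Let σ_i = S''(x_i). Step sizes h_i = 1, 1, 1, 1; slopes of the chords Δ_i = (y_(i+1) - y_i)/h_i = 8, 1, -6, -6.
  1·σ_0 + 4·σ_1 + 1·σ_2 = 6(Δ_1 - Δ_0) = -42
  1·σ_1 + 4·σ_2 + 1·σ_3 = 6(Δ_2 - Δ_1) = -42
  1·σ_2 + 4·σ_3 + 1·σ_4 = 6(Δ_3 - Δ_2) = 0
Clamped end conditions give two more equations: 2h_0·σ_0 + h_0·σ_1 = 6(Δ_0 - S'(0)) = 12 and h_3·σ_3 + 2h_3·σ_4 = 6(S'(4) - Δ_3) = 42.
Solving the tridiagonal system: σ_0 = 167/14, σ_1 = -83/7, σ_2 = -13/2, σ_3 = -29/7, σ_4 = 323/14.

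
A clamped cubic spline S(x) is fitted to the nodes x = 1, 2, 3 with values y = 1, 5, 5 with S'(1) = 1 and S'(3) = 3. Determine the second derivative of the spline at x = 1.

Let m_i = S''(x_i). Step sizes h_i = 1, 1; slopes of the chords Δ_i = (y_(i+1) - y_i)/h_i = 4, 0.
  1·m_0 + 4·m_1 + 1·m_2 = 6(Δ_1 - Δ_0) = -24
Clamped end conditions give two more equations: 2h_0·m_0 + h_0·m_1 = 6(Δ_0 - S'(1)) = 18 and h_1·m_1 + 2h_1·m_2 = 6(S'(3) - Δ_1) = 18.
Solving: m_0 = 16, m_1 = -14, m_2 = 16.

16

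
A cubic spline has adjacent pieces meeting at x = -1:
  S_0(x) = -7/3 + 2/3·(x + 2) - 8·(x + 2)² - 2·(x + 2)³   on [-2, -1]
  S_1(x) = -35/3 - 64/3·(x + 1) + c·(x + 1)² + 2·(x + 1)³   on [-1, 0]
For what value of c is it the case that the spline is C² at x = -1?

S_0''(x) = -16 - 12·(x + 2), so S_0''(-1) = -28. On the right, S_1''(-1) = 2c, so c = -14.

-14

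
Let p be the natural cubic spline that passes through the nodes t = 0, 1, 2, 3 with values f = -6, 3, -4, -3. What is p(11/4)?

-4

Let M_i = p''(x_i). Step sizes h_i = 1, 1, 1; slopes of the chords Δ_i = (y_(i+1) - y_i)/h_i = 9, -7, 1.
  1·M_0 + 4·M_1 + 1·M_2 = 6(Δ_1 - Δ_0) = -96
  1·M_1 + 4·M_2 + 1·M_3 = 6(Δ_2 - Δ_1) = 48
Natural end conditions: M_0 = M_3 = 0.
Solving: M_0 = 0, M_1 = -144/5, M_2 = 96/5, M_3 = 0.
On [2, 3], p(t) = -4 - 27/5·(t - 2) + 48/5·(t - 2)² - 16/5·(t - 2)³.
With (t - 2) = 3/4: p(11/4) = -4.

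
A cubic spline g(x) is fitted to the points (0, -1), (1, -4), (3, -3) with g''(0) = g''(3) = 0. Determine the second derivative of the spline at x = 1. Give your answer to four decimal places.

Put M_i = g'' at the i-th knot. Here h = (1, 2) and Δ = (-3, 1/2), so the interior equations h_(i-1)·M_(i-1) + 2(h_(i-1)+h_i)·M_i + h_i·M_(i+1) = 6(Δ_i − Δ_(i-1)) read
  1·M_0 + 6·M_1 + 2·M_2 = 6(Δ_1 - Δ_0) = 21
Natural end conditions: M_0 = M_2 = 0.
Forward elimination and back-substitution give M_0 = 0, M_1 = 7/2, M_2 = 0.

3.5000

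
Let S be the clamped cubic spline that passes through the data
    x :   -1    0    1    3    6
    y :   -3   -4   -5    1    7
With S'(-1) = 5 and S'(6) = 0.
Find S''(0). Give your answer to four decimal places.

4.1154

Put m_i = S'' at the i-th knot. Here h = (1, 1, 2, 3) and Δ = (-1, -1, 3, 2), so the interior equations h_(i-1)·m_(i-1) + 2(h_(i-1)+h_i)·m_i + h_i·m_(i+1) = 6(Δ_i − Δ_(i-1)) read
  1·m_0 + 4·m_1 + 1·m_2 = 6(Δ_1 - Δ_0) = 0
  1·m_1 + 6·m_2 + 2·m_3 = 6(Δ_2 - Δ_1) = 24
  2·m_2 + 10·m_3 + 3·m_4 = 6(Δ_3 - Δ_2) = -6
Clamped end conditions give two more equations: 2h_0·m_0 + h_0·m_1 = 6(Δ_0 - S'(-1)) = -36 and h_3·m_3 + 2h_3·m_4 = 6(S'(6) - Δ_3) = -12.
Hence m_0 = -1043/52, m_1 = 107/26, m_2 = 187/52, m_3 = -11/13, m_4 = -41/26.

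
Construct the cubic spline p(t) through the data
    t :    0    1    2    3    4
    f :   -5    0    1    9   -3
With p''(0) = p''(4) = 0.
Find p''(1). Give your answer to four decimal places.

Let M_i = p''(x_i). Step sizes h_i = 1, 1, 1, 1; slopes of the chords Δ_i = (y_(i+1) - y_i)/h_i = 5, 1, 8, -12.
  1·M_0 + 4·M_1 + 1·M_2 = 6(Δ_1 - Δ_0) = -24
  1·M_1 + 4·M_2 + 1·M_3 = 6(Δ_2 - Δ_1) = 42
  1·M_2 + 4·M_3 + 1·M_4 = 6(Δ_3 - Δ_2) = -120
Natural end conditions: M_0 = M_4 = 0.
Solving the tridiagonal system: M_0 = 0, M_1 = -81/7, M_2 = 156/7, M_3 = -249/7, M_4 = 0.

-11.5714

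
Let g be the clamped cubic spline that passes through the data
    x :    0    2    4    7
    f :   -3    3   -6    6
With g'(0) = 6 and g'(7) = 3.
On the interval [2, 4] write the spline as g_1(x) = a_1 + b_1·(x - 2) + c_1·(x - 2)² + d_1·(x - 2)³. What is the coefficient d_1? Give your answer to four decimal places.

Let σ_i = g''(x_i). Step sizes h_i = 2, 2, 3; slopes of the chords Δ_i = (y_(i+1) - y_i)/h_i = 3, -9/2, 4.
  2·σ_0 + 8·σ_1 + 2·σ_2 = 6(Δ_1 - Δ_0) = -45
  2·σ_1 + 10·σ_2 + 3·σ_3 = 6(Δ_2 - Δ_1) = 51
Clamped end conditions give two more equations: 2h_0·σ_0 + h_0·σ_1 = 6(Δ_0 - g'(0)) = -18 and h_2·σ_2 + 2h_2·σ_3 = 6(g'(7) - Δ_2) = -6.
Solving the tridiagonal system: σ_0 = -57/74, σ_1 = -276/37, σ_2 = 300/37, σ_3 = -187/37.
On [2, 4], with g_1(x) = a_1 + b_1·(x - 2) + c_1·(x - 2)² + d_1·(x - 2)³: c_1 = σ_1/2 = -138/37, d_1 = (σ_2 - σ_1)/(6h_1) = 48/37, b_1 = Δ_1 - h_1(2σ_1 + σ_2)/6 = -165/74.

1.2973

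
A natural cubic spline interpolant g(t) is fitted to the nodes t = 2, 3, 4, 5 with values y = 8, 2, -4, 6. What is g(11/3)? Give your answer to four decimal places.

With σ_i denoting the second derivative at x_i, h_i = 1, 1, 1, and Δ_i = (y_(i+1) − y_i)/h_i = -6, -6, 10:
  1·σ_0 + 4·σ_1 + 1·σ_2 = 6(Δ_1 - Δ_0) = 0
  1·σ_1 + 4·σ_2 + 1·σ_3 = 6(Δ_2 - Δ_1) = 96
Natural end conditions: σ_0 = σ_3 = 0.
Solving the tridiagonal system: σ_0 = 0, σ_1 = -32/5, σ_2 = 128/5, σ_3 = 0.
On [3, 4], g(t) = 2 - 122/15·(t - 3) - 16/5·(t - 3)² + 16/3·(t - 3)³.
With (t - 3) = 2/3: g(11/3) = -1322/405.

-3.2642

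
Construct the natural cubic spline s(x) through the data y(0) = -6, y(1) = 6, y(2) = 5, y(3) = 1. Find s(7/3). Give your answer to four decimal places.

Put M_i = s'' at the i-th knot. Here h = (1, 1, 1) and Δ = (12, -1, -4), so the interior equations h_(i-1)·M_(i-1) + 2(h_(i-1)+h_i)·M_i + h_i·M_(i+1) = 6(Δ_i − Δ_(i-1)) read
  1·M_0 + 4·M_1 + 1·M_2 = 6(Δ_1 - Δ_0) = -78
  1·M_1 + 4·M_2 + 1·M_3 = 6(Δ_2 - Δ_1) = -18
Natural end conditions: M_0 = M_3 = 0.
Solving the tridiagonal system: M_0 = 0, M_1 = -98/5, M_2 = 2/5, M_3 = 0.
On [2, 3], s(x) = 5 - 62/15·(x - 2) + 1/5·(x - 2)² - 1/15·(x - 2)³.
With (x - 2) = 1/3: s(7/3) = 295/81.

3.6420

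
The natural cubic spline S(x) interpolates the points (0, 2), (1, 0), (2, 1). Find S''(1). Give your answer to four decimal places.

Put M_i = S'' at the i-th knot. Here h = (1, 1) and Δ = (-2, 1), so the interior equations h_(i-1)·M_(i-1) + 2(h_(i-1)+h_i)·M_i + h_i·M_(i+1) = 6(Δ_i − Δ_(i-1)) read
  1·M_0 + 4·M_1 + 1·M_2 = 6(Δ_1 - Δ_0) = 18
Natural end conditions: M_0 = M_2 = 0.
Forward elimination and back-substitution give M_0 = 0, M_1 = 9/2, M_2 = 0.

4.5000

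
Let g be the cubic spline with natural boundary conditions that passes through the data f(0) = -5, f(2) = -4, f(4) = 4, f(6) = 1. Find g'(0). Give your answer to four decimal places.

Let M_i = g''(x_i). Step sizes h_i = 2, 2, 2; slopes of the chords Δ_i = (y_(i+1) - y_i)/h_i = 1/2, 4, -3/2.
  2·M_0 + 8·M_1 + 2·M_2 = 6(Δ_1 - Δ_0) = 21
  2·M_1 + 8·M_2 + 2·M_3 = 6(Δ_2 - Δ_1) = -33
Natural end conditions: M_0 = M_3 = 0.
Solving the tridiagonal system: M_0 = 0, M_1 = 39/10, M_2 = -51/10, M_3 = 0.
On [0, 2], g'(t) = b_0 + 2c_0·t + 3d_0·t² with b_0 = Δ_0 - h_0(2M_0 + M_1)/6 = -4/5, c_0 = M_0/2 = 0, d_0 = (M_1 - M_0)/(6h_0) = 13/40. So g'(0) = -4/5.

-0.8000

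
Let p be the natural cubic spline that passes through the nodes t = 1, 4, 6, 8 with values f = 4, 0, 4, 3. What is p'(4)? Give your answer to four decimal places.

Put σ_i = p'' at the i-th knot. Here h = (3, 2, 2) and Δ = (-4/3, 2, -1/2), so the interior equations h_(i-1)·σ_(i-1) + 2(h_(i-1)+h_i)·σ_i + h_i·σ_(i+1) = 6(Δ_i − Δ_(i-1)) read
  3·σ_0 + 10·σ_1 + 2·σ_2 = 6(Δ_1 - Δ_0) = 20
  2·σ_1 + 8·σ_2 + 2·σ_3 = 6(Δ_2 - Δ_1) = -15
Natural end conditions: σ_0 = σ_3 = 0.
Solving: σ_0 = 0, σ_1 = 5/2, σ_2 = -5/2, σ_3 = 0.
On [4, 6], p'(t) = b_1 + 2c_1·(t - 4) + 3d_1·(t - 4)² with b_1 = Δ_1 - h_1(2σ_1 + σ_2)/6 = 7/6, c_1 = σ_1/2 = 5/4, d_1 = (σ_2 - σ_1)/(6h_1) = -5/12. So p'(4) = 7/6.

1.1667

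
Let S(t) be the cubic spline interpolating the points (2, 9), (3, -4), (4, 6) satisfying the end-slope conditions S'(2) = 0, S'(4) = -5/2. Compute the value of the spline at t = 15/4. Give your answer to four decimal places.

Put m_i = S'' at the i-th knot. Here h = (1, 1) and Δ = (-13, 10), so the interior equations h_(i-1)·m_(i-1) + 2(h_(i-1)+h_i)·m_i + h_i·m_(i+1) = 6(Δ_i − Δ_(i-1)) read
  1·m_0 + 4·m_1 + 1·m_2 = 6(Δ_1 - Δ_0) = 138
Clamped end conditions give two more equations: 2h_0·m_0 + h_0·m_1 = 6(Δ_0 - S'(2)) = -78 and h_1·m_1 + 2h_1·m_2 = 6(S'(4) - Δ_1) = -75.
Solving: m_0 = -299/4, m_1 = 143/2, m_2 = -293/4.
On [3, 4], S(t) = -4 - 13/8·(t - 3) + 143/4·(t - 3)² - 193/8·(t - 3)³.
With (t - 3) = 3/4: S(15/4) = 2413/512.

4.7129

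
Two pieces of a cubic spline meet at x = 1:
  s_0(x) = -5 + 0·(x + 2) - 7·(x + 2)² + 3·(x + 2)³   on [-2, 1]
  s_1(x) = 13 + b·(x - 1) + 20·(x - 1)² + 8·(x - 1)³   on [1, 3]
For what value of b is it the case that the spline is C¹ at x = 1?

39

s_0'(x) = 0 - 14·(x + 2) + 9·(x + 2)², so s_0'(1) = 39. On the right, s_1'(1) = b, so b = 39.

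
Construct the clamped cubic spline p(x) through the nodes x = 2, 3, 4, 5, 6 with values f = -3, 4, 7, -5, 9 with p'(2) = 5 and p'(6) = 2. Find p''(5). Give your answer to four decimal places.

With M_i denoting the second derivative at x_i, h_i = 1, 1, 1, 1, and Δ_i = (y_(i+1) − y_i)/h_i = 7, 3, -12, 14:
  1·M_0 + 4·M_1 + 1·M_2 = 6(Δ_1 - Δ_0) = -24
  1·M_1 + 4·M_2 + 1·M_3 = 6(Δ_2 - Δ_1) = -90
  1·M_2 + 4·M_3 + 1·M_4 = 6(Δ_3 - Δ_2) = 156
Clamped end conditions give two more equations: 2h_0·M_0 + h_0·M_1 = 6(Δ_0 - p'(2)) = 12 and h_3·M_3 + 2h_3·M_4 = 6(p'(6) - Δ_3) = -72.
Hence M_0 = 129/28, M_1 = 39/14, M_2 = -159/4, M_3 = 927/14, M_4 = -1935/28.

66.2143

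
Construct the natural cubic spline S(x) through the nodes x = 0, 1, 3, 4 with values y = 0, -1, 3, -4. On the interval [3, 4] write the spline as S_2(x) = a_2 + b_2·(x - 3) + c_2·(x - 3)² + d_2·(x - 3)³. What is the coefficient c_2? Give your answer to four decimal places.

-5.6250

Put M_i = S'' at the i-th knot. Here h = (1, 2, 1) and Δ = (-1, 2, -7), so the interior equations h_(i-1)·M_(i-1) + 2(h_(i-1)+h_i)·M_i + h_i·M_(i+1) = 6(Δ_i − Δ_(i-1)) read
  1·M_0 + 6·M_1 + 2·M_2 = 6(Δ_1 - Δ_0) = 18
  2·M_1 + 6·M_2 + 1·M_3 = 6(Δ_2 - Δ_1) = -54
Natural end conditions: M_0 = M_3 = 0.
Solving: M_0 = 0, M_1 = 27/4, M_2 = -45/4, M_3 = 0.
On [3, 4], with S_2(x) = a_2 + b_2·(x - 3) + c_2·(x - 3)² + d_2·(x - 3)³: c_2 = M_2/2 = -45/8, d_2 = (M_3 - M_2)/(6h_2) = 15/8, b_2 = Δ_2 - h_2(2M_2 + M_3)/6 = -13/4.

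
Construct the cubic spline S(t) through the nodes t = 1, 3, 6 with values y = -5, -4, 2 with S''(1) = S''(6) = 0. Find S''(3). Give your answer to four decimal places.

0.9000

Write σ_i for S''(x_i). With h_i = 2, 3 and divided differences Δ_i = 1/2, 2, the continuity of S' gives the tridiagonal system
  2·σ_0 + 10·σ_1 + 3·σ_2 = 6(Δ_1 - Δ_0) = 9
Natural end conditions: σ_0 = σ_2 = 0.
Solving: σ_0 = 0, σ_1 = 9/10, σ_2 = 0.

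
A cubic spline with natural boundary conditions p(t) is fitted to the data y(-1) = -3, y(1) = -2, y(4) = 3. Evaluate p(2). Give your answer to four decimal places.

Put σ_i = p'' at the i-th knot. Here h = (2, 3) and Δ = (1/2, 5/3), so the interior equations h_(i-1)·σ_(i-1) + 2(h_(i-1)+h_i)·σ_i + h_i·σ_(i+1) = 6(Δ_i − Δ_(i-1)) read
  2·σ_0 + 10·σ_1 + 3·σ_2 = 6(Δ_1 - Δ_0) = 7
Natural end conditions: σ_0 = σ_2 = 0.
Solving the tridiagonal system: σ_0 = 0, σ_1 = 7/10, σ_2 = 0.
On [1, 4], p(t) = -2 + 29/30·(t - 1) + 7/20·(t - 1)² - 7/180·(t - 1)³.
With (t - 1) = 1: p(2) = -13/18.

-0.7222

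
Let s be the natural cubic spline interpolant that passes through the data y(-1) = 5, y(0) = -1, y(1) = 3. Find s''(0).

With m_i denoting the second derivative at x_i, h_i = 1, 1, and Δ_i = (y_(i+1) − y_i)/h_i = -6, 4:
  1·m_0 + 4·m_1 + 1·m_2 = 6(Δ_1 - Δ_0) = 60
Natural end conditions: m_0 = m_2 = 0.
Hence m_0 = 0, m_1 = 15, m_2 = 0.

15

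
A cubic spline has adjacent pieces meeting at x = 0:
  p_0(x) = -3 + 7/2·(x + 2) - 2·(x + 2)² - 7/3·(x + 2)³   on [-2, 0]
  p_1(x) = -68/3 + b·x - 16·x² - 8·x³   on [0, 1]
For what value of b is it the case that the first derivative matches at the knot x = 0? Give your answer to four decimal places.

p_0'(x) = 7/2 - 4·(x + 2) - 7·(x + 2)², so p_0'(0) = -65/2. On the right, p_1'(0) = b, so b = -65/2.

-32.5000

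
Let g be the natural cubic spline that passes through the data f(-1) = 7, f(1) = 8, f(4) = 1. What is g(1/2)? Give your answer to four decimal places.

8.1219

Put σ_i = g'' at the i-th knot. Here h = (2, 3) and Δ = (1/2, -7/3), so the interior equations h_(i-1)·σ_(i-1) + 2(h_(i-1)+h_i)·σ_i + h_i·σ_(i+1) = 6(Δ_i − Δ_(i-1)) read
  2·σ_0 + 10·σ_1 + 3·σ_2 = 6(Δ_1 - Δ_0) = -17
Natural end conditions: σ_0 = σ_2 = 0.
Forward elimination and back-substitution give σ_0 = 0, σ_1 = -17/10, σ_2 = 0.
On [-1, 1], g(t) = 7 + 16/15·(t + 1) + 0·(t + 1)² - 17/120·(t + 1)³.
With (t + 1) = 3/2: g(1/2) = 2599/320.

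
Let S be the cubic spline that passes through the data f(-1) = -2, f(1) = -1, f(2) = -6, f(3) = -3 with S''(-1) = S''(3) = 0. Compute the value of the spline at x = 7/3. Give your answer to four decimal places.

Put M_i = S'' at the i-th knot. Here h = (2, 1, 1) and Δ = (1/2, -5, 3), so the interior equations h_(i-1)·M_(i-1) + 2(h_(i-1)+h_i)·M_i + h_i·M_(i+1) = 6(Δ_i − Δ_(i-1)) read
  2·M_0 + 6·M_1 + 1·M_2 = 6(Δ_1 - Δ_0) = -33
  1·M_1 + 4·M_2 + 1·M_3 = 6(Δ_2 - Δ_1) = 48
Natural end conditions: M_0 = M_3 = 0.
Solving the tridiagonal system: M_0 = 0, M_1 = -180/23, M_2 = 321/23, M_3 = 0.
On [2, 3], S(x) = -6 - 38/23·(x - 2) + 321/46·(x - 2)² - 107/46·(x - 2)³.
With (x - 2) = 1/3: S(7/3) = -3640/621.

-5.8615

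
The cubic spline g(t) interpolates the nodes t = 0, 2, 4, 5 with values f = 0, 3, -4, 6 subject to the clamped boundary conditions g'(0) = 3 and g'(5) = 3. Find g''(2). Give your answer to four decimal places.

With M_i denoting the second derivative at x_i, h_i = 2, 2, 1, and Δ_i = (y_(i+1) − y_i)/h_i = 3/2, -7/2, 10:
  2·M_0 + 8·M_1 + 2·M_2 = 6(Δ_1 - Δ_0) = -30
  2·M_1 + 6·M_2 + 1·M_3 = 6(Δ_2 - Δ_1) = 81
Clamped end conditions give two more equations: 2h_0·M_0 + h_0·M_1 = 6(Δ_0 - g'(0)) = -9 and h_2·M_2 + 2h_2·M_3 = 6(g'(5) - Δ_2) = -42.
Forward elimination and back-substitution give M_0 = 63/23, M_1 = -459/46, M_2 = 510/23, M_3 = -738/23.

-9.9783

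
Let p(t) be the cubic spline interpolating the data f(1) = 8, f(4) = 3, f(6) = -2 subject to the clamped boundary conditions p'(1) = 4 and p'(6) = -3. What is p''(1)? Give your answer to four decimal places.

-6.5667

Put m_i = p'' at the i-th knot. Here h = (3, 2) and Δ = (-5/3, -5/2), so the interior equations h_(i-1)·m_(i-1) + 2(h_(i-1)+h_i)·m_i + h_i·m_(i+1) = 6(Δ_i − Δ_(i-1)) read
  3·m_0 + 10·m_1 + 2·m_2 = 6(Δ_1 - Δ_0) = -5
Clamped end conditions give two more equations: 2h_0·m_0 + h_0·m_1 = 6(Δ_0 - p'(1)) = -34 and h_1·m_1 + 2h_1·m_2 = 6(p'(6) - Δ_1) = -3.
Solving: m_0 = -197/30, m_1 = 9/5, m_2 = -33/20.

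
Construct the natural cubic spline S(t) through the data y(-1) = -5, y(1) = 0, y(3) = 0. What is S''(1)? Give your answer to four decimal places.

-1.8750

With M_i denoting the second derivative at x_i, h_i = 2, 2, and Δ_i = (y_(i+1) − y_i)/h_i = 5/2, 0:
  2·M_0 + 8·M_1 + 2·M_2 = 6(Δ_1 - Δ_0) = -15
Natural end conditions: M_0 = M_2 = 0.
Forward elimination and back-substitution give M_0 = 0, M_1 = -15/8, M_2 = 0.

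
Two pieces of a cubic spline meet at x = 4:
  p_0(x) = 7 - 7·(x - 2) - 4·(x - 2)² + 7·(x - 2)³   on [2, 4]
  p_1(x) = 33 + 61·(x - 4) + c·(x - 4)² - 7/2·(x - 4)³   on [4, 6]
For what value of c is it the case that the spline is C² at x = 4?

38

p_0''(x) = -8 + 42·(x - 2), so p_0''(4) = 76. On the right, p_1''(4) = 2c, so c = 38.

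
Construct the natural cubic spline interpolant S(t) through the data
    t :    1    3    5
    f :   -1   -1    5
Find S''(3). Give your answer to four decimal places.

Put M_i = S'' at the i-th knot. Here h = (2, 2) and Δ = (0, 3), so the interior equations h_(i-1)·M_(i-1) + 2(h_(i-1)+h_i)·M_i + h_i·M_(i+1) = 6(Δ_i − Δ_(i-1)) read
  2·M_0 + 8·M_1 + 2·M_2 = 6(Δ_1 - Δ_0) = 18
Natural end conditions: M_0 = M_2 = 0.
Hence M_0 = 0, M_1 = 9/4, M_2 = 0.

2.2500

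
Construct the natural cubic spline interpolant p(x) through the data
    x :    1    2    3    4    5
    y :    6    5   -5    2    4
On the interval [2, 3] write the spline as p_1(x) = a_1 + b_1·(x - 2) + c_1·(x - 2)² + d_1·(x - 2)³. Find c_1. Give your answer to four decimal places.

Write σ_i for p''(x_i). With h_i = 1, 1, 1, 1 and divided differences Δ_i = -1, -10, 7, 2, the continuity of p' gives the tridiagonal system
  1·σ_0 + 4·σ_1 + 1·σ_2 = 6(Δ_1 - Δ_0) = -54
  1·σ_1 + 4·σ_2 + 1·σ_3 = 6(Δ_2 - Δ_1) = 102
  1·σ_2 + 4·σ_3 + 1·σ_4 = 6(Δ_3 - Δ_2) = -30
Natural end conditions: σ_0 = σ_4 = 0.
Forward elimination and back-substitution give σ_0 = 0, σ_1 = -156/7, σ_2 = 246/7, σ_3 = -114/7, σ_4 = 0.
On [2, 3], with p_1(x) = a_1 + b_1·(x - 2) + c_1·(x - 2)² + d_1·(x - 2)³: c_1 = σ_1/2 = -78/7, d_1 = (σ_2 - σ_1)/(6h_1) = 67/7, b_1 = Δ_1 - h_1(2σ_1 + σ_2)/6 = -59/7.

-11.1429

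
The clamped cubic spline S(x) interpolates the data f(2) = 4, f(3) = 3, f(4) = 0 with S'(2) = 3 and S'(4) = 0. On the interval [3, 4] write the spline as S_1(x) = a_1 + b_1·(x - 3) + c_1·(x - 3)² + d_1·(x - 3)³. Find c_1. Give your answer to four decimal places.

-1.5000

With M_i denoting the second derivative at x_i, h_i = 1, 1, and Δ_i = (y_(i+1) − y_i)/h_i = -1, -3:
  1·M_0 + 4·M_1 + 1·M_2 = 6(Δ_1 - Δ_0) = -12
Clamped end conditions give two more equations: 2h_0·M_0 + h_0·M_1 = 6(Δ_0 - S'(2)) = -24 and h_1·M_1 + 2h_1·M_2 = 6(S'(4) - Δ_1) = 18.
Forward elimination and back-substitution give M_0 = -21/2, M_1 = -3, M_2 = 21/2.
On [3, 4], with S_1(x) = a_1 + b_1·(x - 3) + c_1·(x - 3)² + d_1·(x - 3)³: c_1 = M_1/2 = -3/2, d_1 = (M_2 - M_1)/(6h_1) = 9/4, b_1 = Δ_1 - h_1(2M_1 + M_2)/6 = -15/4.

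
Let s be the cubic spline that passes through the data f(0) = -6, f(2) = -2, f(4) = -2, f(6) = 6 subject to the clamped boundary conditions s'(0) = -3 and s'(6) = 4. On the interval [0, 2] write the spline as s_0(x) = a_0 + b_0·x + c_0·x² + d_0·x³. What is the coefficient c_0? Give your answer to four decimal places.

5.0667

With σ_i denoting the second derivative at x_i, h_i = 2, 2, 2, and Δ_i = (y_(i+1) − y_i)/h_i = 2, 0, 4:
  2·σ_0 + 8·σ_1 + 2·σ_2 = 6(Δ_1 - Δ_0) = -12
  2·σ_1 + 8·σ_2 + 2·σ_3 = 6(Δ_2 - Δ_1) = 24
Clamped end conditions give two more equations: 2h_0·σ_0 + h_0·σ_1 = 6(Δ_0 - s'(0)) = 30 and h_2·σ_2 + 2h_2·σ_3 = 6(s'(6) - Δ_2) = 0.
Hence σ_0 = 152/15, σ_1 = -79/15, σ_2 = 74/15, σ_3 = -37/15.
On [0, 2], with s_0(x) = a_0 + b_0·x + c_0·x² + d_0·x³: c_0 = σ_0/2 = 76/15, d_0 = (σ_1 - σ_0)/(6h_0) = -77/60, b_0 = Δ_0 - h_0(2σ_0 + σ_1)/6 = -3.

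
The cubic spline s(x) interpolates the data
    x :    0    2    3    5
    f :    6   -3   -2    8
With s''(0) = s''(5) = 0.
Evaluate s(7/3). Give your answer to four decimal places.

Put σ_i = s'' at the i-th knot. Here h = (2, 1, 2) and Δ = (-9/2, 1, 5), so the interior equations h_(i-1)·σ_(i-1) + 2(h_(i-1)+h_i)·σ_i + h_i·σ_(i+1) = 6(Δ_i − Δ_(i-1)) read
  2·σ_0 + 6·σ_1 + 1·σ_2 = 6(Δ_1 - Δ_0) = 33
  1·σ_1 + 6·σ_2 + 2·σ_3 = 6(Δ_2 - Δ_1) = 24
Natural end conditions: σ_0 = σ_3 = 0.
Solving the tridiagonal system: σ_0 = 0, σ_1 = 174/35, σ_2 = 111/35, σ_3 = 0.
On [2, 3], s(x) = -3 - 83/70·(x - 2) + 87/35·(x - 2)² - 3/10·(x - 2)³.
With (x - 2) = 1/3: s(7/3) = -986/315.

-3.1302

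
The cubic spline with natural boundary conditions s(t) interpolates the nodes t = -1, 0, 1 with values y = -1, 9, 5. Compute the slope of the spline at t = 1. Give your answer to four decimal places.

-7.5000

Write σ_i for s''(x_i). With h_i = 1, 1 and divided differences Δ_i = 10, -4, the continuity of s' gives the tridiagonal system
  1·σ_0 + 4·σ_1 + 1·σ_2 = 6(Δ_1 - Δ_0) = -84
Natural end conditions: σ_0 = σ_2 = 0.
Solving: σ_0 = 0, σ_1 = -21, σ_2 = 0.
On [0, 1], s'(t) = b_1 + 2c_1·t + 3d_1·t² with b_1 = Δ_1 - h_1(2σ_1 + σ_2)/6 = 3, c_1 = σ_1/2 = -21/2, d_1 = (σ_2 - σ_1)/(6h_1) = 7/2. So s'(1) = -15/2.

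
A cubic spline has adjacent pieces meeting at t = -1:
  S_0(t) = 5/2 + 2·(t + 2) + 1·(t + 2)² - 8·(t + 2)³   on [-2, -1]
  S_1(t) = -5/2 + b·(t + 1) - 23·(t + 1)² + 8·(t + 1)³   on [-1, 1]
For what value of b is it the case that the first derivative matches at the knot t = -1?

-20

S_0'(t) = 2 + 2·(t + 2) - 24·(t + 2)², so S_0'(-1) = -20. On the right, S_1'(-1) = b, so b = -20.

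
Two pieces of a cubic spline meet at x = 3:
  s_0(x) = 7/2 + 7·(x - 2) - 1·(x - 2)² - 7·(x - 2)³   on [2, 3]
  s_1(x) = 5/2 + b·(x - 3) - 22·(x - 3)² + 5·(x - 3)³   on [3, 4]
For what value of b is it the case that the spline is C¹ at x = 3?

s_0'(x) = 7 - 2·(x - 2) - 21·(x - 2)², so s_0'(3) = -16. On the right, s_1'(3) = b, so b = -16.

-16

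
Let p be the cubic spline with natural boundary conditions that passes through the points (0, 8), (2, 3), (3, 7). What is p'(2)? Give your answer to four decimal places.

With σ_i denoting the second derivative at x_i, h_i = 2, 1, and Δ_i = (y_(i+1) − y_i)/h_i = -5/2, 4:
  2·σ_0 + 6·σ_1 + 1·σ_2 = 6(Δ_1 - Δ_0) = 39
Natural end conditions: σ_0 = σ_2 = 0.
Solving the tridiagonal system: σ_0 = 0, σ_1 = 13/2, σ_2 = 0.
On [2, 3], p'(x) = b_1 + 2c_1·(x - 2) + 3d_1·(x - 2)² with b_1 = Δ_1 - h_1(2σ_1 + σ_2)/6 = 11/6, c_1 = σ_1/2 = 13/4, d_1 = (σ_2 - σ_1)/(6h_1) = -13/12. So p'(2) = 11/6.

1.8333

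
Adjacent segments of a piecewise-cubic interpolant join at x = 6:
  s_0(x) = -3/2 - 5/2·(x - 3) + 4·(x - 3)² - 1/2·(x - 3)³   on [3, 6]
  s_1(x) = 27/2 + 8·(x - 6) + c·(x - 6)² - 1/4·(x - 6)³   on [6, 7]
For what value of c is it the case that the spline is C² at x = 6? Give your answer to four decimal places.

-0.5000

s_0''(x) = 8 - 3·(x - 3), so s_0''(6) = -1. On the right, s_1''(6) = 2c, so c = -1/2.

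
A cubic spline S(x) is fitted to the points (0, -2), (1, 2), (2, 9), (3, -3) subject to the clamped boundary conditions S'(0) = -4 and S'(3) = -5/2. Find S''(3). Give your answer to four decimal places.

50.4000

Put σ_i = S'' at the i-th knot. Here h = (1, 1, 1) and Δ = (4, 7, -12), so the interior equations h_(i-1)·σ_(i-1) + 2(h_(i-1)+h_i)·σ_i + h_i·σ_(i+1) = 6(Δ_i − Δ_(i-1)) read
  1·σ_0 + 4·σ_1 + 1·σ_2 = 6(Δ_1 - Δ_0) = 18
  1·σ_1 + 4·σ_2 + 1·σ_3 = 6(Δ_2 - Δ_1) = -114
Clamped end conditions give two more equations: 2h_0·σ_0 + h_0·σ_1 = 6(Δ_0 - S'(0)) = 48 and h_2·σ_2 + 2h_2·σ_3 = 6(S'(3) - Δ_2) = 57.
Forward elimination and back-substitution give σ_0 = 93/5, σ_1 = 54/5, σ_2 = -219/5, σ_3 = 252/5.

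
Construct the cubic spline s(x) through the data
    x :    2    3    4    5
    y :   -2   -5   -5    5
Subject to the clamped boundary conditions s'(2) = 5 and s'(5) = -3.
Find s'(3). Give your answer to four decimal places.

With M_i denoting the second derivative at x_i, h_i = 1, 1, 1, and Δ_i = (y_(i+1) − y_i)/h_i = -3, 0, 10:
  1·M_0 + 4·M_1 + 1·M_2 = 6(Δ_1 - Δ_0) = 18
  1·M_1 + 4·M_2 + 1·M_3 = 6(Δ_2 - Δ_1) = 60
Clamped end conditions give two more equations: 2h_0·M_0 + h_0·M_1 = 6(Δ_0 - s'(2)) = -48 and h_2·M_2 + 2h_2·M_3 = 6(s'(5) - Δ_2) = -78.
Solving the tridiagonal system: M_0 = -392/15, M_1 = 64/15, M_2 = 406/15, M_3 = -788/15.
On [3, 4], s'(x) = b_1 + 2c_1·(x - 3) + 3d_1·(x - 3)² with b_1 = Δ_1 - h_1(2M_1 + M_2)/6 = -89/15, c_1 = M_1/2 = 32/15, d_1 = (M_2 - M_1)/(6h_1) = 19/5. So s'(3) = -89/15.

-5.9333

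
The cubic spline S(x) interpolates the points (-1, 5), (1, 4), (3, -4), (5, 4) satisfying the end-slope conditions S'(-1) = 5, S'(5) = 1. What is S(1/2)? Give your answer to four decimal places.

5.9938

Write σ_i for S''(x_i). With h_i = 2, 2, 2 and divided differences Δ_i = -1/2, -4, 4, the continuity of S' gives the tridiagonal system
  2·σ_0 + 8·σ_1 + 2·σ_2 = 6(Δ_1 - Δ_0) = -21
  2·σ_1 + 8·σ_2 + 2·σ_3 = 6(Δ_2 - Δ_1) = 48
Clamped end conditions give two more equations: 2h_0·σ_0 + h_0·σ_1 = 6(Δ_0 - S'(-1)) = -33 and h_2·σ_2 + 2h_2·σ_3 = 6(S'(5) - Δ_2) = -18.
Solving: σ_0 = -199/30, σ_1 = -97/30, σ_2 = 136/15, σ_3 = -271/30.
On [-1, 1], S(x) = 5 + 5·(x + 1) - 199/60·(x + 1)² + 17/60·(x + 1)³.
With (x + 1) = 3/2: S(1/2) = 959/160.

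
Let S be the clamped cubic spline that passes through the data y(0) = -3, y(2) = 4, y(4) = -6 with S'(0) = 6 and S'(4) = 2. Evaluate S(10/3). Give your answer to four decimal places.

Let M_i = S''(x_i). Step sizes h_i = 2, 2; slopes of the chords Δ_i = (y_(i+1) - y_i)/h_i = 7/2, -5.
  2·M_0 + 8·M_1 + 2·M_2 = 6(Δ_1 - Δ_0) = -51
Clamped end conditions give two more equations: 2h_0·M_0 + h_0·M_1 = 6(Δ_0 - S'(0)) = -15 and h_1·M_1 + 2h_1·M_2 = 6(S'(4) - Δ_1) = 42.
Forward elimination and back-substitution give M_0 = 13/8, M_1 = -43/4, M_2 = 127/8.
On [2, 4], S(x) = 4 - 25/8·(x - 2) - 43/8·(x - 2)² + 71/32·(x - 2)³.
With (x - 2) = 4/3: S(10/3) = -241/54.

-4.4630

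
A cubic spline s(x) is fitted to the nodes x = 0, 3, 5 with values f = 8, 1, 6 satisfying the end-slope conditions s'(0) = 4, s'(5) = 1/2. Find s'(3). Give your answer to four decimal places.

-0.1000

Let M_i = s''(x_i). Step sizes h_i = 3, 2; slopes of the chords Δ_i = (y_(i+1) - y_i)/h_i = -7/3, 5/2.
  3·M_0 + 10·M_1 + 2·M_2 = 6(Δ_1 - Δ_0) = 29
Clamped end conditions give two more equations: 2h_0·M_0 + h_0·M_1 = 6(Δ_0 - s'(0)) = -38 and h_1·M_1 + 2h_1·M_2 = 6(s'(5) - Δ_1) = -12.
Forward elimination and back-substitution give M_0 = -149/15, M_1 = 36/5, M_2 = -33/5.
On [3, 5], s'(x) = b_1 + 2c_1·(x - 3) + 3d_1·(x - 3)² with b_1 = Δ_1 - h_1(2M_1 + M_2)/6 = -1/10, c_1 = M_1/2 = 18/5, d_1 = (M_2 - M_1)/(6h_1) = -23/20. So s'(3) = -1/10.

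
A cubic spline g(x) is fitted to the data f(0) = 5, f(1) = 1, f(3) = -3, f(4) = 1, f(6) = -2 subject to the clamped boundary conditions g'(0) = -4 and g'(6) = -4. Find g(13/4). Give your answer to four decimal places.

Write σ_i for g''(x_i). With h_i = 1, 2, 1, 2 and divided differences Δ_i = -4, -2, 4, -3/2, the continuity of g' gives the tridiagonal system
  1·σ_0 + 6·σ_1 + 2·σ_2 = 6(Δ_1 - Δ_0) = 12
  2·σ_1 + 6·σ_2 + 1·σ_3 = 6(Δ_2 - Δ_1) = 36
  1·σ_2 + 6·σ_3 + 2·σ_4 = 6(Δ_3 - Δ_2) = -33
Clamped end conditions give two more equations: 2h_0·σ_0 + h_0·σ_1 = 6(Δ_0 - g'(0)) = 0 and h_3·σ_3 + 2h_3·σ_4 = 6(g'(6) - Δ_3) = -15.
Solving: σ_0 = 7/31, σ_1 = -14/31, σ_2 = 449/62, σ_3 = -203/31, σ_4 = -59/124.
On [3, 4], g(x) = -3 + 83/31·(x - 3) + 449/124·(x - 3)² - 285/124·(x - 3)³.
With (x - 3) = 1/4: g(13/4) = -16985/7936.

-2.1402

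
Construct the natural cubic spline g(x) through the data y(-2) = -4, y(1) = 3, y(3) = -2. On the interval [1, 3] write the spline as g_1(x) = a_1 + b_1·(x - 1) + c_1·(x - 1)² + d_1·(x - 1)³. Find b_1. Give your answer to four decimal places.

Put σ_i = g'' at the i-th knot. Here h = (3, 2) and Δ = (7/3, -5/2), so the interior equations h_(i-1)·σ_(i-1) + 2(h_(i-1)+h_i)·σ_i + h_i·σ_(i+1) = 6(Δ_i − Δ_(i-1)) read
  3·σ_0 + 10·σ_1 + 2·σ_2 = 6(Δ_1 - Δ_0) = -29
Natural end conditions: σ_0 = σ_2 = 0.
Solving: σ_0 = 0, σ_1 = -29/10, σ_2 = 0.
On [1, 3], with g_1(x) = a_1 + b_1·(x - 1) + c_1·(x - 1)² + d_1·(x - 1)³: c_1 = σ_1/2 = -29/20, d_1 = (σ_2 - σ_1)/(6h_1) = 29/120, b_1 = Δ_1 - h_1(2σ_1 + σ_2)/6 = -17/30.

-0.5667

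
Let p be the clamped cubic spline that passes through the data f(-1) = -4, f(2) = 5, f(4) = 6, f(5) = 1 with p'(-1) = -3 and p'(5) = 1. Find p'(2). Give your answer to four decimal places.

4.6053

With m_i denoting the second derivative at x_i, h_i = 3, 2, 1, and Δ_i = (y_(i+1) − y_i)/h_i = 3, 1/2, -5:
  3·m_0 + 10·m_1 + 2·m_2 = 6(Δ_1 - Δ_0) = -15
  2·m_1 + 6·m_2 + 1·m_3 = 6(Δ_2 - Δ_1) = -33
Clamped end conditions give two more equations: 2h_0·m_0 + h_0·m_1 = 6(Δ_0 - p'(-1)) = 36 and h_2·m_2 + 2h_2·m_3 = 6(p'(5) - Δ_2) = 36.
Solving: m_0 = 395/57, m_1 = -106/57, m_2 = -490/57, m_3 = 1271/57.
On [2, 4], p'(x) = b_1 + 2c_1·(x - 2) + 3d_1·(x - 2)² with b_1 = Δ_1 - h_1(2m_1 + m_2)/6 = 175/38, c_1 = m_1/2 = -53/57, d_1 = (m_2 - m_1)/(6h_1) = -32/57. So p'(2) = 175/38.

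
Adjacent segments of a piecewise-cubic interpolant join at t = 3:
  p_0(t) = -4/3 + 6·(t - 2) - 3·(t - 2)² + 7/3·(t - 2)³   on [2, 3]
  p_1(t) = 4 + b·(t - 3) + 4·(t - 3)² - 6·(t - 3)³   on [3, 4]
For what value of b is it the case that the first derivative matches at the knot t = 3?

7

p_0'(t) = 6 - 6·(t - 2) + 7·(t - 2)², so p_0'(3) = 7. On the right, p_1'(3) = b, so b = 7.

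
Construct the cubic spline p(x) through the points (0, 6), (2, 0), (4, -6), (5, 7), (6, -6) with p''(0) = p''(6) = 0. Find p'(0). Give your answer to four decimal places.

-0.8571

Write M_i for p''(x_i). With h_i = 2, 2, 1, 1 and divided differences Δ_i = -3, -3, 13, -13, the continuity of p' gives the tridiagonal system
  2·M_0 + 8·M_1 + 2·M_2 = 6(Δ_1 - Δ_0) = 0
  2·M_1 + 6·M_2 + 1·M_3 = 6(Δ_2 - Δ_1) = 96
  1·M_2 + 4·M_3 + 1·M_4 = 6(Δ_3 - Δ_2) = -156
Natural end conditions: M_0 = M_4 = 0.
Solving the tridiagonal system: M_0 = 0, M_1 = -45/7, M_2 = 180/7, M_3 = -318/7, M_4 = 0.
On [0, 2], p'(x) = b_0 + 2c_0·x + 3d_0·x² with b_0 = Δ_0 - h_0(2M_0 + M_1)/6 = -6/7, c_0 = M_0/2 = 0, d_0 = (M_1 - M_0)/(6h_0) = -15/28. So p'(0) = -6/7.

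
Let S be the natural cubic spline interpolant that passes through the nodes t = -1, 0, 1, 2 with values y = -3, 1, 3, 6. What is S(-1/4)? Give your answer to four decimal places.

With M_i denoting the second derivative at x_i, h_i = 1, 1, 1, and Δ_i = (y_(i+1) − y_i)/h_i = 4, 2, 3:
  1·M_0 + 4·M_1 + 1·M_2 = 6(Δ_1 - Δ_0) = -12
  1·M_1 + 4·M_2 + 1·M_3 = 6(Δ_2 - Δ_1) = 6
Natural end conditions: M_0 = M_3 = 0.
Solving the tridiagonal system: M_0 = 0, M_1 = -18/5, M_2 = 12/5, M_3 = 0.
On [-1, 0], S(t) = -3 + 23/5·(t + 1) + 0·(t + 1)² - 3/5·(t + 1)³.
With (t + 1) = 3/4: S(-1/4) = 63/320.

0.1969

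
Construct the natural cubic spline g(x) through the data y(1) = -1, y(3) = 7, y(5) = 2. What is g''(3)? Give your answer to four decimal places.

-4.8750

With M_i denoting the second derivative at x_i, h_i = 2, 2, and Δ_i = (y_(i+1) − y_i)/h_i = 4, -5/2:
  2·M_0 + 8·M_1 + 2·M_2 = 6(Δ_1 - Δ_0) = -39
Natural end conditions: M_0 = M_2 = 0.
Solving: M_0 = 0, M_1 = -39/8, M_2 = 0.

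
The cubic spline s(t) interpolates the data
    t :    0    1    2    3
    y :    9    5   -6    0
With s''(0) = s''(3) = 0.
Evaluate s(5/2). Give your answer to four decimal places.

-4.8750

Write M_i for s''(x_i). With h_i = 1, 1, 1 and divided differences Δ_i = -4, -11, 6, the continuity of s' gives the tridiagonal system
  1·M_0 + 4·M_1 + 1·M_2 = 6(Δ_1 - Δ_0) = -42
  1·M_1 + 4·M_2 + 1·M_3 = 6(Δ_2 - Δ_1) = 102
Natural end conditions: M_0 = M_3 = 0.
Solving the tridiagonal system: M_0 = 0, M_1 = -18, M_2 = 30, M_3 = 0.
On [2, 3], s(t) = -6 - 4·(t - 2) + 15·(t - 2)² - 5·(t - 2)³.
With (t - 2) = 1/2: s(5/2) = -39/8.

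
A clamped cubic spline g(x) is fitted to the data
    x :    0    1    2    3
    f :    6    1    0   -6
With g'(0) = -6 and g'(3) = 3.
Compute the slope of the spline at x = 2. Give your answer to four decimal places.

-5.6000

With σ_i denoting the second derivative at x_i, h_i = 1, 1, 1, and Δ_i = (y_(i+1) − y_i)/h_i = -5, -1, -6:
  1·σ_0 + 4·σ_1 + 1·σ_2 = 6(Δ_1 - Δ_0) = 24
  1·σ_1 + 4·σ_2 + 1·σ_3 = 6(Δ_2 - Δ_1) = -30
Clamped end conditions give two more equations: 2h_0·σ_0 + h_0·σ_1 = 6(Δ_0 - g'(0)) = 6 and h_2·σ_2 + 2h_2·σ_3 = 6(g'(3) - Δ_2) = 54.
Solving: σ_0 = -14/5, σ_1 = 58/5, σ_2 = -98/5, σ_3 = 184/5.
On [2, 3], g'(x) = b_2 + 2c_2·(x - 2) + 3d_2·(x - 2)² with b_2 = Δ_2 - h_2(2σ_2 + σ_3)/6 = -28/5, c_2 = σ_2/2 = -49/5, d_2 = (σ_3 - σ_2)/(6h_2) = 47/5. So g'(2) = -28/5.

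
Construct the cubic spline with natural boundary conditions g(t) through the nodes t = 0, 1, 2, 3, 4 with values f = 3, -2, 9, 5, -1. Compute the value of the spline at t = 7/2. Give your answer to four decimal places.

1.6920

Write M_i for g''(x_i). With h_i = 1, 1, 1, 1 and divided differences Δ_i = -5, 11, -4, -6, the continuity of g' gives the tridiagonal system
  1·M_0 + 4·M_1 + 1·M_2 = 6(Δ_1 - Δ_0) = 96
  1·M_1 + 4·M_2 + 1·M_3 = 6(Δ_2 - Δ_1) = -90
  1·M_2 + 4·M_3 + 1·M_4 = 6(Δ_3 - Δ_2) = -12
Natural end conditions: M_0 = M_4 = 0.
Hence M_0 = 0, M_1 = 447/14, M_2 = -222/7, M_3 = 69/14, M_4 = 0.
On [3, 4], g(t) = 5 - 107/14·(t - 3) + 69/28·(t - 3)² - 23/28·(t - 3)³.
With (t - 3) = 1/2: g(7/2) = 379/224.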